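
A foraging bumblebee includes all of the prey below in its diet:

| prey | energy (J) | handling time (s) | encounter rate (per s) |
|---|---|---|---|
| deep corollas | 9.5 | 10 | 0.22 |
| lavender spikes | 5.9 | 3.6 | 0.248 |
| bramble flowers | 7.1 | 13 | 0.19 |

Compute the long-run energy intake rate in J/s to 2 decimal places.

R = (0.22×9.5 + 0.248×5.9 + 0.19×7.1) / (1 + 0.22×10 + 0.248×3.6 + 0.19×13) = 4.902/6.563 = 0.747 J/s.

0.75 J/s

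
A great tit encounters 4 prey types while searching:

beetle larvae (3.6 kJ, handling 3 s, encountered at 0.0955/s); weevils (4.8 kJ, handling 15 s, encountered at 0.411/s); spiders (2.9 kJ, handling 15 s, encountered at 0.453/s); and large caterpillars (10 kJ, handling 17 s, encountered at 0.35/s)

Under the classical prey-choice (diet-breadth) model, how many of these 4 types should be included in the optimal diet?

2

E/h in descending order: beetle larvae 1.2, large caterpillars 0.588, weevils 0.32, spiders 0.193 kJ/s. The optimal diet is the largest prefix of this list for which every included type satisfies E_i/h_i > R on the types above it.
Rate on top 1: 0.2672. large caterpillars: 0.588 > 0.2672 → include.
Rate on top 2: 0.5312. weevils: 0.32 < 0.5312 → exclude; stop.
Optimal diet: beetle larvae, large caterpillars — 2 of 4 types.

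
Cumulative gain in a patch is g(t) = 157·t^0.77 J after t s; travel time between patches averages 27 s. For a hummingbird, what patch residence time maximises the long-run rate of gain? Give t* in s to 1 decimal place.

Optimal t* satisfies g'(t*) = g(t*)/(T + t*).
g'(t) = 0.77·157·t^-0.23. Setting 0.77·157·t^-0.23 = 157·t^0.77/(27+t) gives 0.77(27+t) = t, so 0.23·t = 0.77×27.
t* = 0.77×27/0.23 = 90.39 s.

90.4 s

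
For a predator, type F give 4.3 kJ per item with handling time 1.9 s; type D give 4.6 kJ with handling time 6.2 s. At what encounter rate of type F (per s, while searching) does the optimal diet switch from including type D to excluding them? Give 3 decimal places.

0.257 per s

Drop type D once their profitability E₂/h₂ falls below the rate achievable on type F alone: E₂/h₂ = λE₁/(1 + λh₁).
Solve for λ: λE₁h₂ = E₂(1 + λh₁) → λ(E₁h₂ − E₂h₁) = E₂ → λ = E₂/(E₁h₂ − E₂h₁).
λ = 4.6/(4.3×6.2 − 4.6×1.9) = 4.6/17.92 = 0.2567 per s.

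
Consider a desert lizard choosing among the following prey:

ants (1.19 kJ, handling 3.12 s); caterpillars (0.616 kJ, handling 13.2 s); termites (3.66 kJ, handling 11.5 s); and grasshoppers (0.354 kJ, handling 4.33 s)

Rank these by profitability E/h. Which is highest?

Profitability E/h (kJ/s): ants = 1.19/3.12 = 0.381, caterpillars = 0.616/13.2 = 0.0467, termites = 3.66/11.5 = 0.318, grasshoppers = 0.354/4.33 = 0.0818.
Ranked: ants > termites > grasshoppers > caterpillars.

ants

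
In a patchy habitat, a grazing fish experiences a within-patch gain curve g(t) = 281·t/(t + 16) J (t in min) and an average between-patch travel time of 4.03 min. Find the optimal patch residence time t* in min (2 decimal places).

8.03 min

Maximise g(t)/(T+t): set derivative to zero → g'(t)(T+t) = g(t).
g'(t) = 281·16/(t + 16)². Setting 281·16/(t+16)² = 281t/[(t+16)(4.03+t)] gives 16(4.03+t) = t(t+16), so t² = 16×4.03 = 64.48.
t* = √64.48 = 8.03 min.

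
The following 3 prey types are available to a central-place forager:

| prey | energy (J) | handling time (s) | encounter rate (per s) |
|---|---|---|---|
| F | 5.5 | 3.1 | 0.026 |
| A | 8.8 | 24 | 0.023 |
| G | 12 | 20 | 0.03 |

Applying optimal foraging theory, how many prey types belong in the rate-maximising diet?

3

E/h in descending order: F 1.77, G 0.6, A 0.367 J/s. The optimal diet is the largest prefix of this list for which every included type satisfies E_i/h_i > R on the types above it.
Rate on top 1: 0.1323. G: 0.6 > 0.1323 → include.
Rate on top 2: 0.2993. A: 0.367 > 0.2993 → include.
Optimal diet: F, G, A — 3 of 3 types.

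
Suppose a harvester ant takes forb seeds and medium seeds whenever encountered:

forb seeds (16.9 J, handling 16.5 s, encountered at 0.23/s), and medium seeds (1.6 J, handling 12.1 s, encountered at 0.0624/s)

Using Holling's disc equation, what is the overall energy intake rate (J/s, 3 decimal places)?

R = (0.23×16.9 + 0.0624×1.6) / (1 + 0.23×16.5 + 0.0624×12.1) = 3.987/5.55 = 0.7183 J/s.

0.718 J/s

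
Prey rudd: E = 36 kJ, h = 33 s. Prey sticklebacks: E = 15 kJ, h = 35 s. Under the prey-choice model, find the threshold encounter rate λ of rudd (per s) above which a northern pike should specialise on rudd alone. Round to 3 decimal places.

Drop sticklebacks once their profitability E₂/h₂ falls below the rate achievable on rudd alone: E₂/h₂ = λE₁/(1 + λh₁).
Solve for λ: λE₁h₂ = E₂(1 + λh₁) → λ(E₁h₂ − E₂h₁) = E₂ → λ = E₂/(E₁h₂ − E₂h₁).
λ = 15/(36×35 − 15×33) = 15/765 = 0.01961 per s.

0.020 per s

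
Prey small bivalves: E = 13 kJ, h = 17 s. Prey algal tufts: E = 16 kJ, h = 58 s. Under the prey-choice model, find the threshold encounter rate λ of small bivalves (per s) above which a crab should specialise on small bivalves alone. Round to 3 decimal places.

0.033 per s

At the threshold, the rate on small bivalves alone equals the profitability of algal tufts: λ·13/(1 + λ·17) = 16/58 = 0.2759.
Rearranging, λ(13 − 0.2759×17) = 0.2759, so λ = 0.2759/8.31 = 0.0332 per s.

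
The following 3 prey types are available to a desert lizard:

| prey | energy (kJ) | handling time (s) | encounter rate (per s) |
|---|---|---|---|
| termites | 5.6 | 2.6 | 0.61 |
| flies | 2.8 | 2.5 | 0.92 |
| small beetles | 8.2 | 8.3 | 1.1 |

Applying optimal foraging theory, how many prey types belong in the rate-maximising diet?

Profitabilities (E/h, kJ/s): termites 2.15, flies 1.12, small beetles 0.988. Add prey in this order while the next type's profitability exceeds the intake rate on those already taken.
Rate on top 1: 1.321. flies: 1.12 < 1.321 → exclude; stop.
Optimal diet: termites — 1 of 3 types.

1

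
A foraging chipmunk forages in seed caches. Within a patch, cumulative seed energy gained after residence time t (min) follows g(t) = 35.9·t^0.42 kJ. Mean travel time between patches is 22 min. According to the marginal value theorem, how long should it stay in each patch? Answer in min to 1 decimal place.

By the marginal value theorem, leave when the instantaneous gain rate g'(t) equals the habitat-wide average g(t)/(T + t).
g'(t) = 0.42·35.9·t^-0.58. Setting 0.42·35.9·t^-0.58 = 35.9·t^0.42/(22+t) gives 0.42(22+t) = t, so 0.58·t = 0.42×22.
t* = 0.42×22/0.58 = 15.93 min.

15.9 min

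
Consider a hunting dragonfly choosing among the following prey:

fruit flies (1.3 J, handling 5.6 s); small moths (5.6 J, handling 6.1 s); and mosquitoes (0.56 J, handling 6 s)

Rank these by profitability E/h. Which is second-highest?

Profitability E/h (J/s): fruit flies = 1.3/5.6 = 0.232, small moths = 5.6/6.1 = 0.918, mosquitoes = 0.56/6 = 0.0933.
Ranked: small moths > fruit flies > mosquitoes.

fruit flies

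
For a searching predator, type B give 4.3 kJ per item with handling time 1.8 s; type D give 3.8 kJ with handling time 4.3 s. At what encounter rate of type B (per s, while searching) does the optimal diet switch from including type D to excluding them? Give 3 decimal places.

At the threshold, the rate on type B alone equals the profitability of type D: λ·4.3/(1 + λ·1.8) = 3.8/4.3 = 0.8837.
Rearranging, λ(4.3 − 0.8837×1.8) = 0.8837, so λ = 0.8837/2.709 = 0.3262 per s.

0.326 per s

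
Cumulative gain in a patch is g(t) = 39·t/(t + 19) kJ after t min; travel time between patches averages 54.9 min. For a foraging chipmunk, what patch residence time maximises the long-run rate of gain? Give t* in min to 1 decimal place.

Maximise g(t)/(T+t): set derivative to zero → g'(t)(T+t) = g(t).
g'(t) = 39·19/(t + 19)². Setting 39·19/(t+19)² = 39t/[(t+19)(54.9+t)] gives 19(54.9+t) = t(t+19), so t² = 19×54.9 = 1043.
t* = √1043 = 32.3 min.

32.3 min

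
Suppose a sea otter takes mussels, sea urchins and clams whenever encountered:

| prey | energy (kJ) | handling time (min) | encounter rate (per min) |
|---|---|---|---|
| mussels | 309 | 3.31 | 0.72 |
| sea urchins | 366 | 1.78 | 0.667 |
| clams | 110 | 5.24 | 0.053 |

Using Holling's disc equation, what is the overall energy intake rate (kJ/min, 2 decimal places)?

97.45 kJ/min

Energy encountered per unit search time: 0.72×309 + 0.667×366 + 0.053×110 = 472.4 kJ/min.
Handling time per unit search time: 0.72×3.31 + 0.667×1.78 + 0.053×5.24 = 3.848.
Rate = 472.4/(1 + 3.848) = 97.45 kJ/min.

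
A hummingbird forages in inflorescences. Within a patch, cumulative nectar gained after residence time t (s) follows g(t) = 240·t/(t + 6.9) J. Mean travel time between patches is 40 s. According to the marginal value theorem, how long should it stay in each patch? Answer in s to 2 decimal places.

Optimal t* satisfies g'(t*) = g(t*)/(T + t*).
g'(t) = 240·6.9/(t + 6.9)². Setting 240·6.9/(t+6.9)² = 240t/[(t+6.9)(40+t)] gives 6.9(40+t) = t(t+6.9), so t² = 6.9×40 = 276.
t* = √276 = 16.61 s.

16.61 s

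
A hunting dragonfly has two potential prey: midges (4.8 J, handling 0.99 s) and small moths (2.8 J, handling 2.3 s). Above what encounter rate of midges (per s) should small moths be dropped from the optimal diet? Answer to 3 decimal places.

0.339 per s

Drop small moths once their profitability E₂/h₂ falls below the rate achievable on midges alone: E₂/h₂ = λE₁/(1 + λh₁).
Solve for λ: λE₁h₂ = E₂(1 + λh₁) → λ(E₁h₂ − E₂h₁) = E₂ → λ = E₂/(E₁h₂ − E₂h₁).
λ = 2.8/(4.8×2.3 − 2.8×0.99) = 2.8/8.268 = 0.3387 per s.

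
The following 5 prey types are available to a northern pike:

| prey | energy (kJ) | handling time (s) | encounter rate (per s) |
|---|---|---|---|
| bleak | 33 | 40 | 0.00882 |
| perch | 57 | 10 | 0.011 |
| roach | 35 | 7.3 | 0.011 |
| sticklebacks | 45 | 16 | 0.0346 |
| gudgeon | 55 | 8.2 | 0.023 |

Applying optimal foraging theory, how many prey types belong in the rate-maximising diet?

4

Rank by E/h (kJ/s): gudgeon 6.71, perch 5.7, roach 4.79, sticklebacks 2.81, bleak 0.825. Include each in turn until the next type's E/h falls below the running intake rate.
Rate on top 1: 1.064. perch: 5.7 > 1.064 → include.
Rate on top 2: 1.457. roach: 4.79 > 1.457 → include.
Rate on top 3: 1.651. sticklebacks: 2.81 > 1.651 → include.
Rate on top 4: 1.984. bleak: 0.825 < 1.984 → exclude; stop.
Optimal diet: gudgeon, perch, roach, sticklebacks — 4 of 5 types.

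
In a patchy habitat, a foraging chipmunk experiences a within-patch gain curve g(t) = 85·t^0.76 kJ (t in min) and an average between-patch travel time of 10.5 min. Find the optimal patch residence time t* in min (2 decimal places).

33.25 min

By the marginal value theorem, leave when the instantaneous gain rate g'(t) equals the habitat-wide average g(t)/(T + t).
g'(t) = 0.76·85·t^-0.24. Setting 0.76·85·t^-0.24 = 85·t^0.76/(10.5+t) gives 0.76(10.5+t) = t, so 0.24·t = 0.76×10.5.
t* = 0.76×10.5/0.24 = 33.25 min.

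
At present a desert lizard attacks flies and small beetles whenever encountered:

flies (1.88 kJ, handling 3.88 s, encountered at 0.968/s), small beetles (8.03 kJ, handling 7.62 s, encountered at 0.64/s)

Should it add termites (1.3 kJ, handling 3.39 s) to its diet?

Current rate: (0.968×1.88 + 0.64×8.03)/(1 + 0.968×3.88 + 0.64×7.62) = 0.7224 kJ/s.
termites: E/h = 1.3/3.39 = 0.3835 kJ/s.
0.3835 < 0.7224, so adding termites would lower the average — exclude it.

No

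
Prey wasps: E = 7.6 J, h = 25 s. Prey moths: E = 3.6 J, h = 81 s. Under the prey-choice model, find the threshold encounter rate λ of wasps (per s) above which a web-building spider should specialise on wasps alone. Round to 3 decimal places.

0.007 per s

The zero-one rule: include moths iff E₂/h₂ > λE₁/(1+λh₁). Equality gives the switch point.
λE₁h₂ = E₂ + λE₂h₁ ⇒ λ = E₂/(E₁h₂ − E₂h₁) = 3.6/(615.6 − 90) = 0.006849 per s.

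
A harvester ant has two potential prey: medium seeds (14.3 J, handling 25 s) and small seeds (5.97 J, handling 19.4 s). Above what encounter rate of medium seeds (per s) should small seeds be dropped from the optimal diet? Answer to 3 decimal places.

At the threshold, the rate on medium seeds alone equals the profitability of small seeds: λ·14.3/(1 + λ·25) = 5.97/19.4 = 0.3077.
Rearranging, λ(14.3 − 0.3077×25) = 0.3077, so λ = 0.3077/6.607 = 0.04658 per s.

0.047 per s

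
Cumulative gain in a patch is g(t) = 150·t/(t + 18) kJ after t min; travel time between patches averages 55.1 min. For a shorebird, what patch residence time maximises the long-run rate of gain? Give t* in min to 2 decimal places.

31.49 min

By the marginal value theorem, leave when the instantaneous gain rate g'(t) equals the habitat-wide average g(t)/(T + t).
g'(t) = 150·18/(t + 18)². Setting 150·18/(t+18)² = 150t/[(t+18)(55.1+t)] gives 18(55.1+t) = t(t+18), so t² = 18×55.1 = 991.8.
t* = √991.8 = 31.49 min.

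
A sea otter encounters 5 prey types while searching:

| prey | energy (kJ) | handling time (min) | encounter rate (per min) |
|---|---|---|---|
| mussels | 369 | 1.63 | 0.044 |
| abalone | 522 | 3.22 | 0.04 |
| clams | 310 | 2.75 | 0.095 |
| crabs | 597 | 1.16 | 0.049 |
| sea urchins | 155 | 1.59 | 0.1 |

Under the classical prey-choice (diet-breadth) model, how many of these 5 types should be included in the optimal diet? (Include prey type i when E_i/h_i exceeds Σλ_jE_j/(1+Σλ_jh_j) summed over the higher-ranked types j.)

E/h in descending order: crabs 515, mussels 226, abalone 162, clams 113, sea urchins 97.5 kJ/min. The optimal diet is the largest prefix of this list for which every included type satisfies E_i/h_i > R on the types above it.
Rate on top 1: 27.68. mussels: 226 > 27.68 → include.
Rate on top 2: 40.31. abalone: 162 > 40.31 → include.
Rate on top 3: 52.78. clams: 113 > 52.78 → include.
Rate on top 4: 63.1. sea urchins: 97.5 > 63.1 → include.
Optimal diet: crabs, mussels, abalone, clams, sea urchins — 5 of 5 types.

5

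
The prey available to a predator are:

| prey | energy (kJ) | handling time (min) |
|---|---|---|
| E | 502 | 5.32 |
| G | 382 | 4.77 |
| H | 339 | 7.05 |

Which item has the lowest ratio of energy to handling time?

Profitability E/h (kJ/min): E = 502/5.32 = 94.4, G = 382/4.77 = 80.1, H = 339/7.05 = 48.1.
Ranked: E > G > H.

H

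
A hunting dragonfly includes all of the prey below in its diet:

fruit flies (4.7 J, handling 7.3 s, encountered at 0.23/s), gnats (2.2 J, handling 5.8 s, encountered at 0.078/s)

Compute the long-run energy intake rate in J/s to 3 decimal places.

Energy encountered per unit search time: 0.23×4.7 + 0.078×2.2 = 1.253 J/s.
Handling time per unit search time: 0.23×7.3 + 0.078×5.8 = 2.131.
Rate = 1.253/(1 + 2.131) = 0.4 J/s.

0.400 J/s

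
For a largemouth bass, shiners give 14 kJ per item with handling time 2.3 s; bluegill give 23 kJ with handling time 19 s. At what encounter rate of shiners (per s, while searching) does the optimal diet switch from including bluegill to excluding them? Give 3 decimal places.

0.108 per s

The zero-one rule: include bluegill iff E₂/h₂ > λE₁/(1+λh₁). Equality gives the switch point.
λE₁h₂ = E₂ + λE₂h₁ ⇒ λ = E₂/(E₁h₂ − E₂h₁) = 23/(266 − 52.9) = 0.1079 per s.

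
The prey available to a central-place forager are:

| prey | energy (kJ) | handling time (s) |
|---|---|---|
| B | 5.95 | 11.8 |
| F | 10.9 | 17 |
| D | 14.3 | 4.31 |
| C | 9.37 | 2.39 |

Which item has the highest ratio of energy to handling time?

In descending order of E/h:
C: 9.37/2.39 = 3.92 kJ/s
D: 14.3/4.31 = 3.32 kJ/s
F: 10.9/17 = 0.641 kJ/s
B: 5.95/11.8 = 0.504 kJ/s

C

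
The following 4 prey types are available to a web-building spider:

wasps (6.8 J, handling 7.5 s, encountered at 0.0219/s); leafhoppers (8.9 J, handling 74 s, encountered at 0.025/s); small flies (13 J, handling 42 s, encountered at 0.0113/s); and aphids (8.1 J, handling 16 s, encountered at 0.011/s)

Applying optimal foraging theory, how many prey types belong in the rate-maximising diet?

Rank by E/h (J/s): wasps 0.907, aphids 0.506, small flies 0.31, leafhoppers 0.12. Include each in turn until the next type's E/h falls below the running intake rate.
Rate on top 1: 0.1279. aphids: 0.506 > 0.1279 → include.
Rate on top 2: 0.1776. small flies: 0.31 > 0.1776 → include.
Rate on top 3: 0.2121. leafhoppers: 0.12 < 0.2121 → exclude; stop.
Optimal diet: wasps, aphids, small flies — 3 of 4 types.

3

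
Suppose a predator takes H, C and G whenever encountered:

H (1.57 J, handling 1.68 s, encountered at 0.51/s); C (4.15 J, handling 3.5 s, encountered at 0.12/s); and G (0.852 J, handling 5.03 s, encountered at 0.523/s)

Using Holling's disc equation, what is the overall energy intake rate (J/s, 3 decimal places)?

Energy encountered per unit search time: 0.51×1.57 + 0.12×4.15 + 0.523×0.852 = 1.744 J/s.
Handling time per unit search time: 0.51×1.68 + 0.12×3.5 + 0.523×5.03 = 3.907.
Rate = 1.744/(1 + 3.907) = 0.3554 J/s.

0.355 J/s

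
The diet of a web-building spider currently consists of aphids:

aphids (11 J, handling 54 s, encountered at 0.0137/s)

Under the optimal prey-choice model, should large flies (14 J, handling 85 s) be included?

Intake rate on the current diet: R = (0.0137×11) / (1 + 0.0137×54) = 0.1507/1.74 = 0.08662 J/s.
Profitability of large flies: 14/85 = 0.1647 J/s.
0.1647 > 0.08662, so adding large flies raises the average — include it.

Yes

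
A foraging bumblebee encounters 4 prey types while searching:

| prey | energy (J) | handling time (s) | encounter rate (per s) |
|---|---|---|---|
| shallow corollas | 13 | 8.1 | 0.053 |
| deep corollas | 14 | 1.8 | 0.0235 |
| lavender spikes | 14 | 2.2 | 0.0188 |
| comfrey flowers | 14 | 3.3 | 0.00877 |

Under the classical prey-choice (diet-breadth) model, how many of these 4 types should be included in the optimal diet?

E/h in descending order: deep corollas 7.78, lavender spikes 6.36, comfrey flowers 4.24, shallow corollas 1.6 J/s. The optimal diet is the largest prefix of this list for which every included type satisfies E_i/h_i > R on the types above it.
Rate on top 1: 0.3156. lavender spikes: 6.36 > 0.3156 → include.
Rate on top 2: 0.5465. comfrey flowers: 4.24 > 0.5465 → include.
Rate on top 3: 0.6426. shallow corollas: 1.6 > 0.6426 → include.
Optimal diet: deep corollas, lavender spikes, comfrey flowers, shallow corollas — 4 of 4 types.

4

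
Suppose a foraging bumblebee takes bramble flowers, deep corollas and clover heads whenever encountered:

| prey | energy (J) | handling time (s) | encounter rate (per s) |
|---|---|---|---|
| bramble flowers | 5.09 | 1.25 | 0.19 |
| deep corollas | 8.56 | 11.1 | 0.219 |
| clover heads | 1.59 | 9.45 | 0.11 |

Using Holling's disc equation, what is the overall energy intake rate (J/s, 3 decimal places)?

0.641 J/s

R = Σλ_iE_i / (1 + Σλ_ih_i)
Numerator: 0.19×5.09 + 0.219×8.56 + 0.11×1.59 = 3.017
Denominator: 1 + 0.19×1.25 + 0.219×11.1 + 0.11×9.45 = 4.708
R = 3.017/4.708 = 0.6408 J/s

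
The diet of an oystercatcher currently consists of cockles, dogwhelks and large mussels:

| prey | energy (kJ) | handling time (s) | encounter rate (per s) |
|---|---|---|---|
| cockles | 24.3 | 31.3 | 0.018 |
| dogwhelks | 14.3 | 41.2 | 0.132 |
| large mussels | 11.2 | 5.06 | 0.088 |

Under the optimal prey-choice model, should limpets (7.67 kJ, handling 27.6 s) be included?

Intake rate on the current diet: R = (0.018×24.3 + 0.132×14.3 + 0.088×11.2) / (1 + 0.018×31.3 + 0.132×41.2 + 0.088×5.06) = 3.311/7.447 = 0.4446 kJ/s.
limpets: E/h = 7.67/27.6 = 0.2779 kJ/s.
0.2779 < 0.4446, so adding limpets would lower the average — exclude it.

No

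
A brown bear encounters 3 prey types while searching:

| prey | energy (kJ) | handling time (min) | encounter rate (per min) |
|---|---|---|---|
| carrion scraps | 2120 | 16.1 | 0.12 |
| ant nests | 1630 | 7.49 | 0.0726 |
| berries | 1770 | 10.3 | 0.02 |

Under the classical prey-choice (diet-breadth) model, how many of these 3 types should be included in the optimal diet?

E/h in descending order: ant nests 218, berries 172, carrion scraps 132 kJ/min. The optimal diet is the largest prefix of this list for which every included type satisfies E_i/h_i > R on the types above it.
Rate on top 1: 76.66. berries: 172 > 76.66 → include.
Rate on top 2: 87.86. carrion scraps: 132 > 87.86 → include.
Optimal diet: ant nests, berries, carrion scraps — 3 of 3 types.

3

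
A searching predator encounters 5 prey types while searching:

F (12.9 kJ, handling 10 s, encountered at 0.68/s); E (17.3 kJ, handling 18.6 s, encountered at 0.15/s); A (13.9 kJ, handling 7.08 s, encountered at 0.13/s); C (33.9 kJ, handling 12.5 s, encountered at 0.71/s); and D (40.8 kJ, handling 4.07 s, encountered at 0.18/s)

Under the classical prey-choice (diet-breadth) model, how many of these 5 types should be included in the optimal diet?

Rank by E/h (kJ/s): D 10, C 2.71, A 1.96, F 1.29, E 0.93. Include each in turn until the next type's E/h falls below the running intake rate.
Rate on top 1: 4.239. C: 2.71 < 4.239 → exclude; stop.
Optimal diet: D — 1 of 5 types.

1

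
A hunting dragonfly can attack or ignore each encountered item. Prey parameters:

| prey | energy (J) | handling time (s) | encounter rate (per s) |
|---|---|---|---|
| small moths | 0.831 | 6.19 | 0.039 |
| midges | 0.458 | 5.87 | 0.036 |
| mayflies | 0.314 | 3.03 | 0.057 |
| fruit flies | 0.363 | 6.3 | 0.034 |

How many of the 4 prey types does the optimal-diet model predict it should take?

4

Profitabilities (E/h, J/s): small moths 0.134, mayflies 0.104, midges 0.078, fruit flies 0.0576. Add prey in this order while the next type's profitability exceeds the intake rate on those already taken.
Rate on top 1: 0.02611. mayflies: 0.104 > 0.02611 → include.
Rate on top 2: 0.03557. midges: 0.078 > 0.03557 → include.
Rate on top 3: 0.04109. fruit flies: 0.0576 > 0.04109 → include.
Optimal diet: small moths, mayflies, midges, fruit flies — 4 of 4 types.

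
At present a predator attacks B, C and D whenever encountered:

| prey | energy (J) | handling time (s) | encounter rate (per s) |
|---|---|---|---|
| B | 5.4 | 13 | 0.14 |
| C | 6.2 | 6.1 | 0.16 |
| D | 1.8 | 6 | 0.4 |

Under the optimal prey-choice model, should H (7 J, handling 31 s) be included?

On B, C and D alone, R = ΣλE/(1+Σλh) = 2.468/6.196 = 0.3983 J/s.
Profitability of H: 7/31 = 0.2258 J/s.
0.2258 < 0.3983, so adding H would lower the average — exclude it.

No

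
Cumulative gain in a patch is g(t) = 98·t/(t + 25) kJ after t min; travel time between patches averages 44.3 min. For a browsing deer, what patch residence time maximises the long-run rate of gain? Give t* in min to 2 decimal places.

Optimal t* satisfies g'(t*) = g(t*)/(T + t*).
g'(t) = 98·25/(t + 25)². Setting 98·25/(t+25)² = 98t/[(t+25)(44.3+t)] gives 25(44.3+t) = t(t+25), so t² = 25×44.3 = 1108.
t* = √1108 = 33.28 min.

33.28 min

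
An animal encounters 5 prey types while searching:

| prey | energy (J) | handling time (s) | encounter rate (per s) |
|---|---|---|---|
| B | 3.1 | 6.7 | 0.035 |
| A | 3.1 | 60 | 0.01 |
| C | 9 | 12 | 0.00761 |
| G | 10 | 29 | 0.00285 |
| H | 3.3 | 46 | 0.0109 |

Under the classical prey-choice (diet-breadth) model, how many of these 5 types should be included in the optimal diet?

3

E/h in descending order: C 0.75, B 0.463, G 0.345, H 0.0717, A 0.0517 J/s. The optimal diet is the largest prefix of this list for which every included type satisfies E_i/h_i > R on the types above it.
Rate on top 1: 0.06276. B: 0.463 > 0.06276 → include.
Rate on top 2: 0.1335. G: 0.345 > 0.1335 → include.
Rate on top 3: 0.1459. H: 0.0717 < 0.1459 → exclude; stop.
Optimal diet: C, B, G — 3 of 5 types.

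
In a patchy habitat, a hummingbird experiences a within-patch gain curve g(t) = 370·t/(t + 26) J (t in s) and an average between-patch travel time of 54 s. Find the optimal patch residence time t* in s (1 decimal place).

Optimal t* satisfies g'(t*) = g(t*)/(T + t*).
g'(t) = 370·26/(t + 26)². Setting 370·26/(t+26)² = 370t/[(t+26)(54+t)] gives 26(54+t) = t(t+26), so t² = 26×54 = 1404.
t* = √1404 = 37.47 s.

37.5 s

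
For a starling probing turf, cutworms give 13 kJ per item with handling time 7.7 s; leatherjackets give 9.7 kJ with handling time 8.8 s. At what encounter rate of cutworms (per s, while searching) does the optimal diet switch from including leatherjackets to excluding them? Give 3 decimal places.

0.244 per s

At the threshold, the rate on cutworms alone equals the profitability of leatherjackets: λ·13/(1 + λ·7.7) = 9.7/8.8 = 1.102.
Rearranging, λ(13 − 1.102×7.7) = 1.102, so λ = 1.102/4.513 = 0.2443 per s.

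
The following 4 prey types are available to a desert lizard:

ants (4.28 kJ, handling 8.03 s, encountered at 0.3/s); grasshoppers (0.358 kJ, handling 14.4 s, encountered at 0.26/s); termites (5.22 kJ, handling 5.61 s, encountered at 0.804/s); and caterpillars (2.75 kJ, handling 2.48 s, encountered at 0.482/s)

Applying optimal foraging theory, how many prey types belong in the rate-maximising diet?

Rank by E/h (kJ/s): caterpillars 1.11, termites 0.93, ants 0.533, grasshoppers 0.0249. Include each in turn until the next type's E/h falls below the running intake rate.
Rate on top 1: 0.6038. termites: 0.93 > 0.6038 → include.
Rate on top 2: 0.8235. ants: 0.533 < 0.8235 → exclude; stop.
Optimal diet: caterpillars, termites — 2 of 4 types.

2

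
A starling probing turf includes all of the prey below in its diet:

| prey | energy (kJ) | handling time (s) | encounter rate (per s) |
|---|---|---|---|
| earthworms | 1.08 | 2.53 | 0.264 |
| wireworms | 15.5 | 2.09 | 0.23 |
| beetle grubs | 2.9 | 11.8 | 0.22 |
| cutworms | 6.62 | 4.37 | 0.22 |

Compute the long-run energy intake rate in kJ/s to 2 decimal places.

1.04 kJ/s

R = (0.264×1.08 + 0.23×15.5 + 0.22×2.9 + 0.22×6.62) / (1 + 0.264×2.53 + 0.23×2.09 + 0.22×11.8 + 0.22×4.37) = 5.945/5.706 = 1.042 kJ/s.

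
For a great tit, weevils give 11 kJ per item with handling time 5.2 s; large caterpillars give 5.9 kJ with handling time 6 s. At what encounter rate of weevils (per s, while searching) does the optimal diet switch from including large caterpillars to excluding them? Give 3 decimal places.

Drop large caterpillars once their profitability E₂/h₂ falls below the rate achievable on weevils alone: E₂/h₂ = λE₁/(1 + λh₁).
Solve for λ: λE₁h₂ = E₂(1 + λh₁) → λ(E₁h₂ − E₂h₁) = E₂ → λ = E₂/(E₁h₂ − E₂h₁).
λ = 5.9/(11×6 − 5.9×5.2) = 5.9/35.32 = 0.167 per s.

0.167 per s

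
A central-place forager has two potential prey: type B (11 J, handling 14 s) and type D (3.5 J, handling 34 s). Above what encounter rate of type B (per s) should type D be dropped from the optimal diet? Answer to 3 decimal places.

0.011 per s

The zero-one rule: include type D iff E₂/h₂ > λE₁/(1+λh₁). Equality gives the switch point.
λE₁h₂ = E₂ + λE₂h₁ ⇒ λ = E₂/(E₁h₂ − E₂h₁) = 3.5/(374 − 49) = 0.01077 per s.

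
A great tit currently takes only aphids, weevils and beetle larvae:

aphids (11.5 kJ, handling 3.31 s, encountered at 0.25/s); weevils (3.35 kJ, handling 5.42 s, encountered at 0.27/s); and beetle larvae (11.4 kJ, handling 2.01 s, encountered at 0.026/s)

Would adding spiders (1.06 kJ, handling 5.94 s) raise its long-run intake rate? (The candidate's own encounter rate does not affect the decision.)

Intake rate on the current diet: R = (0.25×11.5 + 0.27×3.35 + 0.026×11.4) / (1 + 0.25×3.31 + 0.27×5.42 + 0.026×2.01) = 4.076/3.343 = 1.219 kJ/s.
spiders: E/h = 1.06/5.94 = 0.1785 kJ/s.
Since 0.1785 < R, time spent handling spiders is better spent searching.

No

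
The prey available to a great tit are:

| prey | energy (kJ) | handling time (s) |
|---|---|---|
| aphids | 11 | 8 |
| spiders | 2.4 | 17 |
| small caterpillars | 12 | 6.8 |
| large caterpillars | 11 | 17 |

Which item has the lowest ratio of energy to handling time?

Profitability E/h (kJ/s): aphids = 11/8 = 1.38, spiders = 2.4/17 = 0.141, small caterpillars = 12/6.8 = 1.76, large caterpillars = 11/17 = 0.647.
Ranked: small caterpillars > aphids > large caterpillars > spiders.

spiders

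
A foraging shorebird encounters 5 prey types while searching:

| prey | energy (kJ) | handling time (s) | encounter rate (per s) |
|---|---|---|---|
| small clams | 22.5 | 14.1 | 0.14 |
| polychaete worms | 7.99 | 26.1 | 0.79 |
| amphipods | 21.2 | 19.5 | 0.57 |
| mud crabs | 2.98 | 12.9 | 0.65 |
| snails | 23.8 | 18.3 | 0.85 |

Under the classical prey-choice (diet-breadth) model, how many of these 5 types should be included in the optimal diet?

2

E/h in descending order: small clams 1.6, snails 1.3, amphipods 1.09, polychaete worms 0.306, mud crabs 0.231 kJ/s. The optimal diet is the largest prefix of this list for which every included type satisfies E_i/h_i > R on the types above it.
Rate on top 1: 1.059. snails: 1.3 > 1.059 → include.
Rate on top 2: 1.262. amphipods: 1.09 < 1.262 → exclude; stop.
Optimal diet: small clams, snails — 2 of 5 types.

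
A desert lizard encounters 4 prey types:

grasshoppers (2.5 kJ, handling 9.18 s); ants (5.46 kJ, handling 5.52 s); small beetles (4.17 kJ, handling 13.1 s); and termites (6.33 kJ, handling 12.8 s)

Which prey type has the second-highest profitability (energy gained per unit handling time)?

Profitability E/h (kJ/s): grasshoppers = 2.5/9.18 = 0.272, ants = 5.46/5.52 = 0.989, small beetles = 4.17/13.1 = 0.318, termites = 6.33/12.8 = 0.495.
Ranked: ants > termites > small beetles > grasshoppers.

termites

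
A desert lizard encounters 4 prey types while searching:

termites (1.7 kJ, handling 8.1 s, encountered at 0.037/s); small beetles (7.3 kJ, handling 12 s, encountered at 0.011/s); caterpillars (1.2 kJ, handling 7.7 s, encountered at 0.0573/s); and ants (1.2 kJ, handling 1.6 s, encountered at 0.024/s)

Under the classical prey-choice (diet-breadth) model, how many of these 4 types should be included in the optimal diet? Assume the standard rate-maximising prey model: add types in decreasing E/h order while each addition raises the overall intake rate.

4

Profitabilities (E/h, kJ/s): ants 0.75, small beetles 0.608, termites 0.21, caterpillars 0.156. Add prey in this order while the next type's profitability exceeds the intake rate on those already taken.
Rate on top 1: 0.02773. small beetles: 0.608 > 0.02773 → include.
Rate on top 2: 0.09322. termites: 0.21 > 0.09322 → include.
Rate on top 3: 0.117. caterpillars: 0.156 > 0.117 → include.
Optimal diet: ants, small beetles, termites, caterpillars — 4 of 4 types.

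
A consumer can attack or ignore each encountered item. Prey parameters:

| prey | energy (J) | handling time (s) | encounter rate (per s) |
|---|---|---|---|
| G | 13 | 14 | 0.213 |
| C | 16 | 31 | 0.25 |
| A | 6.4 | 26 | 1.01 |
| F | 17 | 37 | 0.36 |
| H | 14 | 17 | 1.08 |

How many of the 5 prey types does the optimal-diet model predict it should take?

2

Profitabilities (E/h, J/s): G 0.929, H 0.824, C 0.516, F 0.459, A 0.246. Add prey in this order while the next type's profitability exceeds the intake rate on those already taken.
Rate on top 1: 0.6954. H: 0.824 > 0.6954 → include.
Rate on top 2: 0.8007. C: 0.516 < 0.8007 → exclude; stop.
Optimal diet: G, H — 2 of 5 types.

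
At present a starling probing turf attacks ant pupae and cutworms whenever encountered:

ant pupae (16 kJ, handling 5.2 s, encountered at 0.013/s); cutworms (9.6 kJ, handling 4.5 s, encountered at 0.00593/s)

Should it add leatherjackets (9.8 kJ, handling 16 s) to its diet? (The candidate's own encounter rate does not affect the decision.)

Yes

Intake rate on the current diet: R = (0.013×16 + 0.00593×9.6) / (1 + 0.013×5.2 + 0.00593×4.5) = 0.2649/1.094 = 0.2421 kJ/s.
leatherjackets: E/h = 9.8/16 = 0.6125 kJ/s.
0.6125 > 0.2421, so adding leatherjackets raises the average — include it.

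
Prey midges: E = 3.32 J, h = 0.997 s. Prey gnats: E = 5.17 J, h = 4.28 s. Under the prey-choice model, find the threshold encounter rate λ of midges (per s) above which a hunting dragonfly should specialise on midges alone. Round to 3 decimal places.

Drop gnats once their profitability E₂/h₂ falls below the rate achievable on midges alone: E₂/h₂ = λE₁/(1 + λh₁).
Solve for λ: λE₁h₂ = E₂(1 + λh₁) → λ(E₁h₂ − E₂h₁) = E₂ → λ = E₂/(E₁h₂ − E₂h₁).
λ = 5.17/(3.32×4.28 − 5.17×0.997) = 5.17/9.055 = 0.5709 per s.

0.571 per s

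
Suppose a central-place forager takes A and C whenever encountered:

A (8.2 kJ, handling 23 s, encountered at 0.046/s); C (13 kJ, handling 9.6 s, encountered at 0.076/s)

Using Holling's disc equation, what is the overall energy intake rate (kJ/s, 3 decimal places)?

0.490 kJ/s

Energy encountered per unit search time: 0.046×8.2 + 0.076×13 = 1.365 kJ/s.
Handling time per unit search time: 0.046×23 + 0.076×9.6 = 1.788.
Rate = 1.365/(1 + 1.788) = 0.4897 kJ/s.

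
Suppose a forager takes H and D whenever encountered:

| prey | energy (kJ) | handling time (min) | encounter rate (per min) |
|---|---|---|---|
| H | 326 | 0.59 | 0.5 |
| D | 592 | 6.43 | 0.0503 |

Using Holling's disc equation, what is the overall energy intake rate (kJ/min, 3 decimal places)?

R = Σλ_iE_i / (1 + Σλ_ih_i)
Numerator: 0.5×326 + 0.0503×592 = 192.8
Denominator: 1 + 0.5×0.59 + 0.0503×6.43 = 1.618
R = 192.8/1.618 = 119.1 kJ/min

119.114 kJ/min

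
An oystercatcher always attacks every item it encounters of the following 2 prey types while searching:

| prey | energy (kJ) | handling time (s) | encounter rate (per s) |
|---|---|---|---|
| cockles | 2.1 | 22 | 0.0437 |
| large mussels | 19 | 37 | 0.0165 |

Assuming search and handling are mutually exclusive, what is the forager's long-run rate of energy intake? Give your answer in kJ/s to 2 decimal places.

0.16 kJ/s

R = Σλ_iE_i / (1 + Σλ_ih_i)
Numerator: 0.0437×2.1 + 0.0165×19 = 0.4053
Denominator: 1 + 0.0437×22 + 0.0165×37 = 2.572
R = 0.4053/2.572 = 0.1576 kJ/s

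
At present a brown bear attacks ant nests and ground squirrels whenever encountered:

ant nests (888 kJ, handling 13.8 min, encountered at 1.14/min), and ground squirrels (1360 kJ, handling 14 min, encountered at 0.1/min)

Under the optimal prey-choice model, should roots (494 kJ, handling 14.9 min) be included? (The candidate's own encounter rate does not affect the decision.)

On ant nests and ground squirrels alone, R = ΣλE/(1+Σλh) = 1148/18.13 = 63.33 kJ/min.
Profitability of roots: 494/14.9 = 33.15 kJ/min.
33.15 < 63.33, so adding roots would lower the average — exclude it.

No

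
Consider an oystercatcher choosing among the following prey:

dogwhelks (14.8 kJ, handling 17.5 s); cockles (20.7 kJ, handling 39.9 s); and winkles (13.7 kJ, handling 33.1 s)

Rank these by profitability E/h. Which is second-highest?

cockles

In descending order of E/h:
dogwhelks: 14.8/17.5 = 0.846 kJ/s
cockles: 20.7/39.9 = 0.519 kJ/s
winkles: 13.7/33.1 = 0.414 kJ/s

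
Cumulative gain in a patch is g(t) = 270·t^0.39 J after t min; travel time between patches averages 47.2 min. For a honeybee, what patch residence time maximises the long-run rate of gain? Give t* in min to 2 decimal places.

30.18 min

Maximise g(t)/(T+t): set derivative to zero → g'(t)(T+t) = g(t).
g'(t) = 0.39·270·t^-0.61. Setting 0.39·270·t^-0.61 = 270·t^0.39/(47.2+t) gives 0.39(47.2+t) = t, so 0.61·t = 0.39×47.2.
t* = 0.39×47.2/0.61 = 30.18 min.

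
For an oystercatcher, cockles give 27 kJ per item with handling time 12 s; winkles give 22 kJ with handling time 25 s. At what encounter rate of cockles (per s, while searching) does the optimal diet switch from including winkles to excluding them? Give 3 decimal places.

At the threshold, the rate on cockles alone equals the profitability of winkles: λ·27/(1 + λ·12) = 22/25 = 0.88.
Rearranging, λ(27 − 0.88×12) = 0.88, so λ = 0.88/16.44 = 0.05353 per s.

0.054 per s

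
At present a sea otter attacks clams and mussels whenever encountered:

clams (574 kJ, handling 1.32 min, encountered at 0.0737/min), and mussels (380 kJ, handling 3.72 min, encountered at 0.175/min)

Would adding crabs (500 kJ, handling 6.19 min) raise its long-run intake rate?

On clams and mussels alone, R = ΣλE/(1+Σλh) = 108.8/1.748 = 62.23 kJ/min.
Profitability of crabs: 500/6.19 = 80.78 kJ/min.
80.78 > 62.23, so adding crabs raises the average — include it.

Yes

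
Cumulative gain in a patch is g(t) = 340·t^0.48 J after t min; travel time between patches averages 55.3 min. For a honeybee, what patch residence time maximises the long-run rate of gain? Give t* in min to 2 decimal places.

Optimal t* satisfies g'(t*) = g(t*)/(T + t*).
g'(t) = 0.48·340·t^-0.52. Setting 0.48·340·t^-0.52 = 340·t^0.48/(55.3+t) gives 0.48(55.3+t) = t, so 0.52·t = 0.48×55.3.
t* = 0.48×55.3/0.52 = 51.05 min.

51.05 min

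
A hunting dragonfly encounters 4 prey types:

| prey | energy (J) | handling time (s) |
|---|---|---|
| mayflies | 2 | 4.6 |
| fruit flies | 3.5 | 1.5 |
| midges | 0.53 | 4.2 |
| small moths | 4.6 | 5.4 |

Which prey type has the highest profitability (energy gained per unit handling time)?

fruit flies

In descending order of E/h:
fruit flies: 3.5/1.5 = 2.33 J/s
small moths: 4.6/5.4 = 0.852 J/s
mayflies: 2/4.6 = 0.435 J/s
midges: 0.53/4.2 = 0.126 J/s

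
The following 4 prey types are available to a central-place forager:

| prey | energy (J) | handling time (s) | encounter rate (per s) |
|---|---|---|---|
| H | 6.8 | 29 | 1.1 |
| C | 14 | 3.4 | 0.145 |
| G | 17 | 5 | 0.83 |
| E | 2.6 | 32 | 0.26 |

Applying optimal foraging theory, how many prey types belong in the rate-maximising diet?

2

Rank by E/h (J/s): C 4.12, G 3.4, H 0.234, E 0.0813. Include each in turn until the next type's E/h falls below the running intake rate.
Rate on top 1: 1.36. G: 3.4 > 1.36 → include.
Rate on top 2: 2.86. H: 0.234 < 2.86 → exclude; stop.
Optimal diet: C, G — 2 of 4 types.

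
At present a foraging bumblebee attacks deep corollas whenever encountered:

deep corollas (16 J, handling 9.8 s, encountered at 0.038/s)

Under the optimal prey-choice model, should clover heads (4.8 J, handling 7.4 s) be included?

Current rate: (0.038×16)/(1 + 0.038×9.8) = 0.443 J/s.
Profitability of clover heads: 4.8/7.4 = 0.6486 J/s.
Since 0.6486 > R, including clover heads increases the long-run rate.

Yes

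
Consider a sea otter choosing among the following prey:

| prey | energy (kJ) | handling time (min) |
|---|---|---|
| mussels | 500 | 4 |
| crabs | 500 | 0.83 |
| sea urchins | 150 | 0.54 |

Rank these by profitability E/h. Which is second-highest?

In descending order of E/h:
crabs: 500/0.83 = 602 kJ/min
sea urchins: 150/0.54 = 278 kJ/min
mussels: 500/4 = 125 kJ/min

sea urchins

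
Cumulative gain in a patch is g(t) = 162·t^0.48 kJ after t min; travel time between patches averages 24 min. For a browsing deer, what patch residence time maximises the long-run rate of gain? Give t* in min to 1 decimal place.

Optimal t* satisfies g'(t*) = g(t*)/(T + t*).
g'(t) = 0.48·162·t^-0.52. Setting 0.48·162·t^-0.52 = 162·t^0.48/(24+t) gives 0.48(24+t) = t, so 0.52·t = 0.48×24.
t* = 0.48×24/0.52 = 22.15 min.

22.2 min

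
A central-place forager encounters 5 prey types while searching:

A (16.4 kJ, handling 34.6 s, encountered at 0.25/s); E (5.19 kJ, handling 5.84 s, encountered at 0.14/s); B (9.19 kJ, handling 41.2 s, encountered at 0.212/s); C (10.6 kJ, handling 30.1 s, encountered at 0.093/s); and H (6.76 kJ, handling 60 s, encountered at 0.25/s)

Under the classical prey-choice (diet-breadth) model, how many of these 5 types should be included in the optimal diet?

2

E/h in descending order: E 0.889, A 0.474, C 0.352, B 0.223, H 0.113 kJ/s. The optimal diet is the largest prefix of this list for which every included type satisfies E_i/h_i > R on the types above it.
Rate on top 1: 0.3998. A: 0.474 > 0.3998 → include.
Rate on top 2: 0.4611. C: 0.352 < 0.4611 → exclude; stop.
Optimal diet: E, A — 2 of 5 types.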